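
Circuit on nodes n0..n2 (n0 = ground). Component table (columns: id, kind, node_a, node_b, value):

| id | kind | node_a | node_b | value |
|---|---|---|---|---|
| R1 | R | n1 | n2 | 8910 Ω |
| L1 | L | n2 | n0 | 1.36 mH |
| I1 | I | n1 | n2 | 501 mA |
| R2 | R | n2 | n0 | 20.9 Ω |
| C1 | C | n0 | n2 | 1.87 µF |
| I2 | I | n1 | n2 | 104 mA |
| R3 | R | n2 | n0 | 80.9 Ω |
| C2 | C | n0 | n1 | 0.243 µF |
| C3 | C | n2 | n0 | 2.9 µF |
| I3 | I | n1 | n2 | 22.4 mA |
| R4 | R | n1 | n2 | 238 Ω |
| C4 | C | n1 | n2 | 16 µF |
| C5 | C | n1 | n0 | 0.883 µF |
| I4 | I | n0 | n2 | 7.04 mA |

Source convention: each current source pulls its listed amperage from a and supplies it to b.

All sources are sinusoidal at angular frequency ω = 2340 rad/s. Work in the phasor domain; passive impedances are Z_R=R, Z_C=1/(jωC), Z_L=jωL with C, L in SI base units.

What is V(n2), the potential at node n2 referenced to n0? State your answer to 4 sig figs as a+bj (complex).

0.01660+0.1557j V

Apply KCL at each of the 2 non-ground nodes and solve the resulting linear system.
Node n1: branches {R1, I1, I2, C2, I3, R4, C4, C5} → V_1 = -1.649+15.62j
Node n2: branches {R1, L1, I1, R2, C1, I2, R3, C3, I3, R4, C4, I4} → V_2 = 0.01660+0.1557j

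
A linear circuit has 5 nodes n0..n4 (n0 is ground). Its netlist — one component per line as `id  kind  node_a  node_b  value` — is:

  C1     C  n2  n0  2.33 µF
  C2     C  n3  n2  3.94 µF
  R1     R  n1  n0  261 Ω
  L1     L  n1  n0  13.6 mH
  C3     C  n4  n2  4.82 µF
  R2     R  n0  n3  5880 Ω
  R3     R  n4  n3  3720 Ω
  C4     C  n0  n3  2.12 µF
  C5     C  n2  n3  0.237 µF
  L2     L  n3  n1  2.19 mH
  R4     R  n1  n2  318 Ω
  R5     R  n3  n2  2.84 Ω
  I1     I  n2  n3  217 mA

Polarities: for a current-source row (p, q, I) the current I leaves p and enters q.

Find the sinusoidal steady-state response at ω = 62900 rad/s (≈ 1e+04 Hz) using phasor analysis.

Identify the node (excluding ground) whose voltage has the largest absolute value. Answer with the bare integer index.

3

Element admittances at ω=62900 rad/s:
  Y(C1) = 0.000+0.1466j S between n2,n0
  Y(C2) = 0.000+0.2478j S between n3,n2
  Y(R1) = 0.003831+0.000j S between n1,n0
  Y(L1) = 0.000-0.001169j S between n1,n0
  Y(C3) = 0.000+0.3032j S between n4,n2
  Y(R2) = 0.0001701+0.000j S between n0,n3
  Y(R3) = 0.0002688+0.000j S between n4,n3
  Y(C4) = 0.000+0.1333j S between n0,n3
  Y(C5) = 0.000+0.01491j S between n2,n3
  Y(L2) = 0.000-0.007259j S between n3,n1
  Y(R4) = 0.003145+0.000j S between n1,n2
  Y(R5) = 0.3521+0.000j S between n3,n2
  I1: injects 0.217 A into n3 (from n2)
Assemble and solve the 4×4 MNA system:
  V(n1)=-0.03950-0.1633j  V(n2)=-0.1537+0.1443j  V(n3)=0.1735-0.1609j  V(n4)=-0.1540+0.1440j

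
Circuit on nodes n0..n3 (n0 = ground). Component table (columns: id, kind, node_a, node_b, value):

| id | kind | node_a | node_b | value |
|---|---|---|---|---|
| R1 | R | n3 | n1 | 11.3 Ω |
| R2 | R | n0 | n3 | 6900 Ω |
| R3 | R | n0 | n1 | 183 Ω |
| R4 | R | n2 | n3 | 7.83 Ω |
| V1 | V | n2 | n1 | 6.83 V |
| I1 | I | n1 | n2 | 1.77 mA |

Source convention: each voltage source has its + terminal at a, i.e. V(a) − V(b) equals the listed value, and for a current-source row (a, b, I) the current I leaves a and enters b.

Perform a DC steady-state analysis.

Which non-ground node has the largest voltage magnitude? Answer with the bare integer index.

2

Apply KCL at each of the 3 non-ground nodes and solve the resulting linear system.
Node n1: branches {R1, R3, V1, I1} → V_1 = -0.1042
Node n2: branches {R4, V1, I1} → V_2 = 6.726
Node n3: branches {R1, R2, R4} → V_3 = 3.928
Source currents: i(V1)=-0.3556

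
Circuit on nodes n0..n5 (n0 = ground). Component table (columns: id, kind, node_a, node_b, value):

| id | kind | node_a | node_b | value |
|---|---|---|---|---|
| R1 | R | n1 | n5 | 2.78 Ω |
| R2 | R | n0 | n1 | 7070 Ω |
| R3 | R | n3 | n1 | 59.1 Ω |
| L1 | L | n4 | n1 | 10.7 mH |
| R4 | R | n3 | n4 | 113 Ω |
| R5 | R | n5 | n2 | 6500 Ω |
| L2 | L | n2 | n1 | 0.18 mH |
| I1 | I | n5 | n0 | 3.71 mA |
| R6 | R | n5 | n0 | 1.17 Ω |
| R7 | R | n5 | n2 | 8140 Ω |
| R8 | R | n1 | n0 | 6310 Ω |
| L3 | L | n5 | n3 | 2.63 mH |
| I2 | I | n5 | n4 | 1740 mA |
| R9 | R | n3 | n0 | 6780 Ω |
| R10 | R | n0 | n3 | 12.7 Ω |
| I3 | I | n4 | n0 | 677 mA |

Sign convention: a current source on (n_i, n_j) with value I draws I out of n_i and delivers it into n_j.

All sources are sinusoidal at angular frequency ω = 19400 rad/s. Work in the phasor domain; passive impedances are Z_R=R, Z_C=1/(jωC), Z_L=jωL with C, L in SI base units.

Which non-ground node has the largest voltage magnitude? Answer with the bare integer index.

Element admittances at ω=19400 rad/s:
  Y(R1) = 0.3597+0.000j S between n1,n5
  Y(R2) = 0.0001414+0.000j S between n0,n1
  Y(R3) = 0.01692+0.000j S between n3,n1
  Y(L1) = 0.000-0.004817j S between n4,n1
  Y(R4) = 0.008850+0.000j S between n3,n4
  Y(R5) = 0.0001538+0.000j S between n5,n2
  Y(L2) = 0.000-0.2864j S between n2,n1
  I1: injects 0.00371 A into n0 (from n5)
  Y(R6) = 0.8547+0.000j S between n5,n0
  Y(R7) = 0.0001229+0.000j S between n5,n2
  Y(R8) = 0.0001585+0.000j S between n1,n0
  Y(L3) = 0.000-0.01960j S between n5,n3
  I2: injects 1.74 A into n4 (from n5)
  Y(R9) = 0.0001475+0.000j S between n3,n0
  Y(R10) = 0.07874+0.000j S between n0,n3
  I3: injects 0.677 A into n0 (from n4)
Assemble and solve the 5×5 MNA system:
  V(n1)=-0.2921-1.477j  V(n2)=-0.2930-1.478j  V(n3)=6.686+6.165j  V(n4)=94.54+57.79j  V(n5)=-1.413-0.5685j

4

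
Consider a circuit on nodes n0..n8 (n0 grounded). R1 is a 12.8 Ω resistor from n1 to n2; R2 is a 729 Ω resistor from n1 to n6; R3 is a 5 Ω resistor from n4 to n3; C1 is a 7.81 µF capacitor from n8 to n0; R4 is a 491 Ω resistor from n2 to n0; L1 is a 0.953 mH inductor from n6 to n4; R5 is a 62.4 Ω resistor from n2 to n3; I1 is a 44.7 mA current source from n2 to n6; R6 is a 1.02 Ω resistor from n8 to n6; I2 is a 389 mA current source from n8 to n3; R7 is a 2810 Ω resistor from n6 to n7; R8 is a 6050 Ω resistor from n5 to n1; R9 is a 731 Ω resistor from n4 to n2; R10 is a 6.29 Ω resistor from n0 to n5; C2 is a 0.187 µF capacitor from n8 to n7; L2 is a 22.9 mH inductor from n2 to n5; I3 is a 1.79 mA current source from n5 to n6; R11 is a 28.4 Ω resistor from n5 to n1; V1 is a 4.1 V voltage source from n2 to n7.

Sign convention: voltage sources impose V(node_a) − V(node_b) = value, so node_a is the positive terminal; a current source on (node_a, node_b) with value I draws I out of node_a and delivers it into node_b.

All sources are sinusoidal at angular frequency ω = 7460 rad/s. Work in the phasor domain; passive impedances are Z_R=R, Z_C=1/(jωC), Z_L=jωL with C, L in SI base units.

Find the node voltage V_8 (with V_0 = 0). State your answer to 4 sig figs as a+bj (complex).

Element admittances at ω=7460 rad/s:
  Y(R1) = 0.07812+0.000j S between n1,n2
  Y(R2) = 0.001372+0.000j S between n1,n6
  Y(R3) = 0.2000+0.000j S between n4,n3
  Y(C1) = 0.000+0.05826j S between n8,n0
  Y(R4) = 0.002037+0.000j S between n2,n0
  Y(L1) = 0.000-0.1407j S between n6,n4
  Y(R5) = 0.01603+0.000j S between n2,n3
  I1: injects 0.0447 A into n6 (from n2)
  Y(R6) = 0.9804+0.000j S between n8,n6
  I2: injects 0.389 A into n3 (from n8)
  Y(R7) = 0.0003559+0.000j S between n6,n7
  Y(R8) = 0.0001653+0.000j S between n5,n1
  Y(R9) = 0.001368+0.000j S between n4,n2
  Y(R10) = 0.1590+0.000j S between n0,n5
  Y(C2) = 0.000+0.001395j S between n8,n7
  Y(L2) = 0.000-0.005854j S between n2,n5
  I3: injects 0.00179 A into n6 (from n5)
  Y(R11) = 0.03521+0.000j S between n5,n1
  V1: constraint V(n2)−V(n7) = 4.1
Assemble and solve the 9×9 MNA system:
  V(n1)=-0.2748+0.7546j  V(n2)=-0.3888+1.045j  V(n3)=1.881+2.281j  V(n4)=0.1177+2.380j  V(n5)=-0.03222+0.1481j  V(n6)=-0.03616-0.1219j  V(n7)=-4.489+1.045j  V(n8)=-0.4406-0.1015j
  i(V1)=-0.003183-0.005232j

-0.4406-0.1015j V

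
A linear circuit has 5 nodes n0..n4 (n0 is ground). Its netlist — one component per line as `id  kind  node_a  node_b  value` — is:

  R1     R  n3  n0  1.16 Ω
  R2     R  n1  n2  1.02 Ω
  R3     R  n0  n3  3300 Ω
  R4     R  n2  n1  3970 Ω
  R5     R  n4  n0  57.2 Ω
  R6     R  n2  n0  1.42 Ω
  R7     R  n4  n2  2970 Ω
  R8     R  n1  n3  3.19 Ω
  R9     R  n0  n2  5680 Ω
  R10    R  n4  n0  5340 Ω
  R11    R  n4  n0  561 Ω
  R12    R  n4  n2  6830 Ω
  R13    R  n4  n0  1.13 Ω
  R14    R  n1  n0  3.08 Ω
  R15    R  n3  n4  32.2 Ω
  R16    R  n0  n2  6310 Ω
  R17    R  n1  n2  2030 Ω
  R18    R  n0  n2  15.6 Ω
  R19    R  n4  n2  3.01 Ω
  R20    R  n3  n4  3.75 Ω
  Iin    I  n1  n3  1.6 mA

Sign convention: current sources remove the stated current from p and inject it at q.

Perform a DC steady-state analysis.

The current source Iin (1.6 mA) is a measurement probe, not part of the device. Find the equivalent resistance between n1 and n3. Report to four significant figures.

R_eq = 1.248 Ω

Element admittances at DC:
  Y(R1) = 0.8621 S between n3,n0
  Y(R2) = 0.9804 S between n1,n2
  Y(R3) = 0.0003030 S between n0,n3
  Y(R4) = 0.0002519 S between n2,n1
  Y(R5) = 0.01748 S between n4,n0
  Y(R6) = 0.7042 S between n2,n0
  Y(R7) = 0.0003367 S between n4,n2
  Y(R8) = 0.3135 S between n1,n3
  Y(R9) = 0.0001761 S between n0,n2
  Y(R10) = 0.0001873 S between n4,n0
  Y(R11) = 0.001783 S between n4,n0
  Y(R12) = 0.0001464 S between n4,n2
  Y(R13) = 0.8850 S between n4,n0
  Y(R14) = 0.3247 S between n1,n0
  Y(R15) = 0.03106 S between n3,n4
  Y(R16) = 0.0001585 S between n0,n2
  Y(R17) = 0.0004926 S between n1,n2
  Y(R18) = 0.06410 S between n0,n2
  Y(R19) = 0.3322 S between n4,n2
  Y(R20) = 0.2667 S between n3,n4
  Iin: injects 0.0016 A into n3 (from n1)
Assemble and solve the 4×4 MNA system:
  V(n1)=-0.001145  V(n2)=-0.0005315  V(n3)=0.0008523  V(n4)=5.012e-05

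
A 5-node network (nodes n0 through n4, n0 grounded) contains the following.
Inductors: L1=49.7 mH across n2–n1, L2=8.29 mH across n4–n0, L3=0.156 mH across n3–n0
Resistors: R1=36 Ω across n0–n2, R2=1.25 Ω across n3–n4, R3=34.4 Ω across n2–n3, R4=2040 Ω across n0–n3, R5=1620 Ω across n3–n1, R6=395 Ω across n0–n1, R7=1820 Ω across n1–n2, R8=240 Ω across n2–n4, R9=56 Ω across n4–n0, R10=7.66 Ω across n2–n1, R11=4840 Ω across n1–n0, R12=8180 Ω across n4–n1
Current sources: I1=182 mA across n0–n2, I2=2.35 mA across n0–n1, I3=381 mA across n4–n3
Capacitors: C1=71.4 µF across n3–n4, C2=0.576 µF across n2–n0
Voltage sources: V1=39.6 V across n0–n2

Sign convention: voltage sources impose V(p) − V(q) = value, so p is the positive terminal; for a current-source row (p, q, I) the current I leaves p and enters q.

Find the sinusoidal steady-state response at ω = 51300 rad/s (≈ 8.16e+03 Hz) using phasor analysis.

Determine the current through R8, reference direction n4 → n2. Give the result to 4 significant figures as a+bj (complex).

0.1497-0.03717j A

MNA unknowns: 4 node voltages V₁..V_4 plus 1 source current (V1)
L1: Y=0.000-0.0003922j on G[2,1]
R1: Y=0.02778+0.000j on G[0,2]
R2: Y=0.8000+0.000j on G[3,4]
L2: Y=0.000-0.002351j on G[4,0]
R3: Y=0.02907+0.000j on G[2,3]
R4: Y=0.0004902+0.000j on G[0,3]
L3: Y=0.000-0.1250j on G[3,0]
R5: Y=0.0006173+0.000j on G[3,1]
R6: Y=0.002532+0.000j on G[0,1]
I1: z[0]−=0.182, z[2]+=0.182
C1: Y=0.000+3.663j on G[3,4]
R7: Y=0.0005495+0.000j on G[1,2]
R8: Y=0.004167+0.000j on G[2,4]
R9: Y=0.01786+0.000j on G[4,0]
R10: Y=0.1305+0.000j on G[2,1]
I2: z[0]−=0.00235, z[1]+=0.00235
R11: Y=0.0002066+0.000j on G[1,0]
R12: Y=0.0001222+0.000j on G[4,1]
C2: Y=0.000+0.02955j on G[2,0]
I3: z[4]−=0.381, z[3]+=0.381
V1: row V0−V2=39.6, i_V1 at 0,2
solve → V1=-38.58-0.04664j, V2=-39.60+0.000j, V3=-3.697-9.049j, V4=-3.674-8.922j
aux → i_V1=-2.609-0.8634j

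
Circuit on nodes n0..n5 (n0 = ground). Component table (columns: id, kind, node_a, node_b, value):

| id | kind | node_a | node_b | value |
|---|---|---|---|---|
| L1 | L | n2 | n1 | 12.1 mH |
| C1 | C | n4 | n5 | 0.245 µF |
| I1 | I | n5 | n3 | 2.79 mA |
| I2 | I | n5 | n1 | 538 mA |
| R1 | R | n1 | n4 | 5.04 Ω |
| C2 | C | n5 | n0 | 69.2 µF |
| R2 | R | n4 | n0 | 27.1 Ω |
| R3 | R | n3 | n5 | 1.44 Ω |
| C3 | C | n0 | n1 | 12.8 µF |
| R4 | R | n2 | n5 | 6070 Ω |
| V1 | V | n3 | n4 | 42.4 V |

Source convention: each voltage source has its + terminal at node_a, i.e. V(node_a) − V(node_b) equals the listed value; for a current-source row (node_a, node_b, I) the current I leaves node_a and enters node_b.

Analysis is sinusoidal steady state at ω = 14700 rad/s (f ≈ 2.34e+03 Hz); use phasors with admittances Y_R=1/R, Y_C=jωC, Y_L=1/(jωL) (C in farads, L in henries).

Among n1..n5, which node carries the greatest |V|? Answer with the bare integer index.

4

MNA unknowns: 5 node voltages V₁..V_5 plus 1 source current (V1)
L1: Y=0.000-0.005622j on G[2,1]
C1: Y=0.000+0.003601j on G[4,5]
I1: z[5]−=0.00279, z[3]+=0.00279
I2: z[5]−=0.538, z[1]+=0.538
R1: Y=0.1984+0.000j on G[1,4]
C2: Y=0.000+1.017j on G[5,0]
R2: Y=0.03690+0.000j on G[4,0]
R3: Y=0.6944+0.000j on G[3,5]
C3: Y=0.000+0.1882j on G[0,1]
R4: Y=0.0001647+0.000j on G[2,5]
V1: row V3−V4=42.4, i_V1 at 3,4
solve → V1=-15.67+15.23j, V2=-15.09+15.76j, V3=9.562+0.3949j, V4=-32.84+0.3949j, V5=2.883-4.009j
aux → i_V1=-4.635-3.058j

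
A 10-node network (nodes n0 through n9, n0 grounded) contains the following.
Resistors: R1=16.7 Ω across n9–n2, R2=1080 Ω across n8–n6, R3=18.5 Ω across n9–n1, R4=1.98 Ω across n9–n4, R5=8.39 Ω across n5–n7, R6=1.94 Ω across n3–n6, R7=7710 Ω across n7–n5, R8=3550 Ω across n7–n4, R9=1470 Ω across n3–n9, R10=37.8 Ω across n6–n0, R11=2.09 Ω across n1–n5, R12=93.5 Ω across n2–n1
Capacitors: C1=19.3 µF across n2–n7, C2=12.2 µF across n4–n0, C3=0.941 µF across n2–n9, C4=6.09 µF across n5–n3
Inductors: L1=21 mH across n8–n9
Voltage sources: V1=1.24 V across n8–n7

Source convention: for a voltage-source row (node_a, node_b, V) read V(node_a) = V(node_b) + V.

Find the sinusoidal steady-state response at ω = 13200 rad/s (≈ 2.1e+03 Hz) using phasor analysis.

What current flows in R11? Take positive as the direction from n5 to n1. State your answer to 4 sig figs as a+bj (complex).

Apply KCL at each of the 9 non-ground nodes and solve the resulting linear system.
Node n1: branches {R3, R11, R12} → V_1 = 0.005931+0.02786j
Node n2: branches {R1, C1, C3, R12} → V_2 = -0.006770+0.04231j
Node n3: branches {R6, C4, R9} → V_3 = 0.001829+0.01775j
Node n4: branches {C2, R4, R8} → V_4 = -0.002782+0.0006338j
Node n5: branches {R5, R7, C4, R11} → V_5 = 0.007222+0.03072j
Node n6: branches {R2, R6, R10} → V_6 = 0.003858+0.01693j
Node n7: branches {C1, R5, R7, R8, V1} → V_7 = 0.003662+0.04581j
Node n8: branches {R2, L1, V1} → V_8 = 1.244+0.04581j
Node n9: branches {R1, C3, R3, R4, R9, L1} → V_9 = -0.002987-0.0002783j
Source currents: i(V1)=-0.001314+0.004471j

0.0006179+0.001367j A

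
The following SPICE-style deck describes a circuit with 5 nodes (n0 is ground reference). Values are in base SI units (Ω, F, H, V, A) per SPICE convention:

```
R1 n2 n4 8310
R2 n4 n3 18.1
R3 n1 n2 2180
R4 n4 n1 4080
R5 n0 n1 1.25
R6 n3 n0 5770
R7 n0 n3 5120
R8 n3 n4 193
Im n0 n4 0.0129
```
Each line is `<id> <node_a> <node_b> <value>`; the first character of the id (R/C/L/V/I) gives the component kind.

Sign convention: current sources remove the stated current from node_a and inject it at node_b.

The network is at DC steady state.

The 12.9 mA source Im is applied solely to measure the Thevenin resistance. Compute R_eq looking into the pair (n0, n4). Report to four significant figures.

R_eq = 1415. Ω

Element admittances at DC:
  Y(R1) = 0.0001203 S between n2,n4
  Y(R2) = 0.05525 S between n4,n3
  Y(R3) = 0.0004587 S between n1,n2
  Y(R4) = 0.0002451 S between n4,n1
  Y(R5) = 0.8000 S between n0,n1
  Y(R6) = 0.0001733 S between n3,n0
  Y(R7) = 0.0001953 S between n0,n3
  Y(R8) = 0.005181 S between n3,n4
  Im: injects 0.0129 A into n4 (from n0)
Assemble and solve the 4×4 MNA system:
  V(n1)=0.007765  V(n2)=3.800  V(n3)=18.14  V(n4)=18.25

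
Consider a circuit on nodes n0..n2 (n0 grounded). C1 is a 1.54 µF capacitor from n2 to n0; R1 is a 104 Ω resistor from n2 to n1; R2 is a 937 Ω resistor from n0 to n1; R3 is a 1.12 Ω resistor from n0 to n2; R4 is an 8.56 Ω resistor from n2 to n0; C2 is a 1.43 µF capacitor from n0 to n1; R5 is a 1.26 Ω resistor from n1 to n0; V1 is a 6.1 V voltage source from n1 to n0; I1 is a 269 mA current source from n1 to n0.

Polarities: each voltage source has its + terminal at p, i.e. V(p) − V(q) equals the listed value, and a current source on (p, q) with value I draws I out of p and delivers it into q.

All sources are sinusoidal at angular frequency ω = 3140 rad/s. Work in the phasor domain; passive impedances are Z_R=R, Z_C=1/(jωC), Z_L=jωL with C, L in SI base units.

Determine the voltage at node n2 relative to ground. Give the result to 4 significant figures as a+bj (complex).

Apply KCL at each of the 2 non-ground nodes and solve the resulting linear system.
Node n1: branches {R1, R2, C2, R5, V1, I1} → V_1 = 6.100+0.000j
Node n2: branches {C1, R1, R3, R4} → V_2 = 0.05754-0.0002730j
Source currents: i(V1)=-5.175-0.02739j

0.05754-0.0002730j V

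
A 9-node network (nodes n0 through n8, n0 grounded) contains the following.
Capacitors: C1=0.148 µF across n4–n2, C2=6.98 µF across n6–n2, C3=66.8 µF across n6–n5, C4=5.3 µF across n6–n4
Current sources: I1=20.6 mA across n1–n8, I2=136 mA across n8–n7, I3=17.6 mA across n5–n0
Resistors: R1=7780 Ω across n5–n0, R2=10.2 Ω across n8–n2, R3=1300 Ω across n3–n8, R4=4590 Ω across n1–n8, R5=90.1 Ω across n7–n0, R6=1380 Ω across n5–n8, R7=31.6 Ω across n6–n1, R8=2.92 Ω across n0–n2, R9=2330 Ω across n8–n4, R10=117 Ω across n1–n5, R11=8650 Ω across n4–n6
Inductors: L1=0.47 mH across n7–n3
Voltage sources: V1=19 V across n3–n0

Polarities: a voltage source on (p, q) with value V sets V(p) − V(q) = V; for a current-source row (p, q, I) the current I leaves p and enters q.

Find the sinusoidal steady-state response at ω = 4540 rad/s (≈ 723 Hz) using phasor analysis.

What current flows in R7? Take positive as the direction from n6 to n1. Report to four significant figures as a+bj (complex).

Element admittances at ω=4540 rad/s:
  Y(C1) = 0.000+0.0006719j S between n4,n2
  I1: injects 0.0206 A into n8 (from n1)
  Y(C2) = 0.000+0.03169j S between n6,n2
  Y(R1) = 0.0001285+0.000j S between n5,n0
  Y(R2) = 0.09804+0.000j S between n8,n2
  I2: injects 0.136 A into n7 (from n8)
  Y(R3) = 0.0007692+0.000j S between n3,n8
  Y(R4) = 0.0002179+0.000j S between n1,n8
  Y(R5) = 0.01110+0.000j S between n7,n0
  Y(R6) = 0.0007246+0.000j S between n5,n8
  Y(R7) = 0.03165+0.000j S between n6,n1
  Y(C3) = 0.000+0.3033j S between n6,n5
  Y(R8) = 0.3425+0.000j S between n0,n2
  Y(R9) = 0.0004292+0.000j S between n8,n4
  Y(R10) = 0.008547+0.000j S between n1,n5
  Y(L1) = 0.000-0.4686j S between n7,n3
  Y(R11) = 0.0001156+0.000j S between n4,n6
  I3: injects 0.0176 A into n0 (from n5)
  Y(C4) = 0.000+0.02406j S between n6,n4
  V1: constraint V(n3)−V(n0) = 19
Assemble and solve the 9×9 MNA system:
  V(n1)=-0.9755+1.224j  V(n2)=-0.4025-0.0005212j  V(n3)=19.00+0.000j  V(n4)=-0.4784+1.198j  V(n5)=-0.4649+1.289j  V(n6)=-0.4595+1.215j  V(n7)=19.00-0.1597j  V(n8)=-1.407+0.01661j
  i(V1)=-0.09053+0.001785j

0.01633-0.0002941j A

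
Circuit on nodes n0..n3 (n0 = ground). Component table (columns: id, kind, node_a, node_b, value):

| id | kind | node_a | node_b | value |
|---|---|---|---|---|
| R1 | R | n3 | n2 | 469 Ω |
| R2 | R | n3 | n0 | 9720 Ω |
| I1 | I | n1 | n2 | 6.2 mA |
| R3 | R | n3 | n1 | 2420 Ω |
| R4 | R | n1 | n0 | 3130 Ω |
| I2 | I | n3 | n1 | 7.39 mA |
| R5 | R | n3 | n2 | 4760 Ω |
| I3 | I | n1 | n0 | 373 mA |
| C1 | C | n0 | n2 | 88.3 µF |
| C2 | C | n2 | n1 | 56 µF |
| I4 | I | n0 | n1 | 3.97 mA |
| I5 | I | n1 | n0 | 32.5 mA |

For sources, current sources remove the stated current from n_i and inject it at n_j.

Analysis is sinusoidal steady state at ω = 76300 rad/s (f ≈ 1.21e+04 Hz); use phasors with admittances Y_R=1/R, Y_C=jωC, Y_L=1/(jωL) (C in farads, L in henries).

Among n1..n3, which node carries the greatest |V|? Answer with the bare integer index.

Element admittances at ω=76300 rad/s:
  Y(R1) = 0.002132+0.000j S between n3,n2
  Y(R2) = 0.0001029+0.000j S between n3,n0
  I1: injects 0.0062 A into n2 (from n1)
  Y(R3) = 0.0004132+0.000j S between n3,n1
  Y(R4) = 0.0003195+0.000j S between n1,n0
  I2: injects 0.00739 A into n1 (from n3)
  Y(R5) = 0.0002101+0.000j S between n3,n2
  I3: injects 0.373 A into n0 (from n1)
  Y(C1) = 0.000+6.737j S between n0,n2
  Y(C2) = 0.000+4.273j S between n2,n1
  I4: injects 0.00397 A into n1 (from n0)
  I5: injects 0.0325 A into n0 (from n1)
Assemble and solve the 3×3 MNA system:
  V(n1)=-2.782e-05+0.1535j  V(n2)=-8.363e-06+0.05956j  V(n3)=-2.585+0.07100j

3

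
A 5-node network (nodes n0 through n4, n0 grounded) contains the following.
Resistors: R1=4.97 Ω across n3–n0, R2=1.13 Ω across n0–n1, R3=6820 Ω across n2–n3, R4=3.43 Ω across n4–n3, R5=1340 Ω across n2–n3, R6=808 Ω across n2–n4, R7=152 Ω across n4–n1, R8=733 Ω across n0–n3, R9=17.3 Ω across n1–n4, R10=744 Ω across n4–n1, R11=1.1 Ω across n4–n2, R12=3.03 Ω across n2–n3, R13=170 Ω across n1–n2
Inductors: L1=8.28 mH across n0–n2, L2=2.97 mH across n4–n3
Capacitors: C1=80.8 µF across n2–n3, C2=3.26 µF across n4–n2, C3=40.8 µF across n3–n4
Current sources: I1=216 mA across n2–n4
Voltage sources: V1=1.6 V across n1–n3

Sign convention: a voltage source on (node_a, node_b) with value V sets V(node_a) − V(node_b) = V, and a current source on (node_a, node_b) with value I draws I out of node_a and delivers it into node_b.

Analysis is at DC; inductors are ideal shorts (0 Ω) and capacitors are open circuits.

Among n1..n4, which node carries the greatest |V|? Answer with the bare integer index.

MNA unknowns: 4 node voltages V₁..V_4 plus 3 source currents (L1, L2, V1)
R1: Y=0.2012 on G[3,0]
R2: Y=0.8850 on G[0,1]
R3: Y=0.0001466 on G[2,3]
R4: Y=0.2915 on G[4,3]
L1: row V0−V2=0, i_L1 at 0,2
R5: Y=0.0007463 on G[2,3]
R6: Y=0.001238 on G[2,4]
C1: Y=0.000 on G[2,3]
L2: row V4−V3=0, i_L2 at 4,3
I1: z[2]−=0.216, z[4]+=0.216
C2: Y=0.000 on G[4,2]
C3: Y=0.000 on G[3,4]
R7: Y=0.006579 on G[4,1]
R8: Y=0.001364 on G[0,3]
R9: Y=0.05780 on G[1,4]
R10: Y=0.001344 on G[4,1]
R11: Y=0.9091 on G[4,2]
R12: Y=0.3300 on G[2,3]
R13: Y=0.005882 on G[1,2]
V1: row V1−V3=1.6, i_V1 at 1,3
solve → V1=1.082, V2=0.000, V3=-0.5180, V4=-0.5180
aux → i_L1=0.8526, i_L2=0.7927, i_V1=-1.069

1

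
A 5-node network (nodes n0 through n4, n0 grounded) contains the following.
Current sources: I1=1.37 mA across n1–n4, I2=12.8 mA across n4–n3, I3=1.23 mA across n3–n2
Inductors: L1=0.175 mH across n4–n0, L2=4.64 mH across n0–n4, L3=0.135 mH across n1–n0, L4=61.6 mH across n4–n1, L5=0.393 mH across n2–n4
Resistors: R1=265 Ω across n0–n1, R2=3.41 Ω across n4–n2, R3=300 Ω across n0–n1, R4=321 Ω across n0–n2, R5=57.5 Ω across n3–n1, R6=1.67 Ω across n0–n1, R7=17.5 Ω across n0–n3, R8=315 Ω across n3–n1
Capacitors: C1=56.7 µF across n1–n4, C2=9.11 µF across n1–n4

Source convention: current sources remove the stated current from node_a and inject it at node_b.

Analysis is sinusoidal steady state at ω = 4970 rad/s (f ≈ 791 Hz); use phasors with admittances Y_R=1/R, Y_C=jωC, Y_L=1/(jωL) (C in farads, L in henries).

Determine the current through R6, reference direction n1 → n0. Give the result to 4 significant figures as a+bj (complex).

0.001386+0.002321j A

Element admittances at ω=4970 rad/s:
  I1: injects 0.00137 A into n4 (from n1)
  Y(L1) = 0.000-1.150j S between n4,n0
  Y(R1) = 0.003774+0.000j S between n0,n1
  Y(R2) = 0.2933+0.000j S between n4,n2
  Y(C1) = 0.000+0.2818j S between n1,n4
  Y(L2) = 0.000-0.04336j S between n0,n4
  Y(R3) = 0.003333+0.000j S between n0,n1
  Y(R4) = 0.003115+0.000j S between n0,n2
  Y(L3) = 0.000-1.490j S between n1,n0
  Y(C2) = 0.000+0.04528j S between n1,n4
  Y(L4) = 0.000-0.003266j S between n4,n1
  Y(R5) = 0.01739+0.000j S between n3,n1
  Y(R6) = 0.5988+0.000j S between n0,n1
  Y(R7) = 0.05714+0.000j S between n0,n3
  Y(L5) = 0.000-0.5120j S between n2,n4
  I2: injects 0.0128 A into n3 (from n4)
  Y(R8) = 0.003175+0.000j S between n3,n1
  I3: injects 0.00123 A into n2 (from n3)
Assemble and solve the 4×4 MNA system:
  V(n1)=0.002314+0.003876j  V(n2)=8.142e-05-0.01134j  V(n3)=0.1495+0.001026j  V(n4)=-0.0009026-0.01318j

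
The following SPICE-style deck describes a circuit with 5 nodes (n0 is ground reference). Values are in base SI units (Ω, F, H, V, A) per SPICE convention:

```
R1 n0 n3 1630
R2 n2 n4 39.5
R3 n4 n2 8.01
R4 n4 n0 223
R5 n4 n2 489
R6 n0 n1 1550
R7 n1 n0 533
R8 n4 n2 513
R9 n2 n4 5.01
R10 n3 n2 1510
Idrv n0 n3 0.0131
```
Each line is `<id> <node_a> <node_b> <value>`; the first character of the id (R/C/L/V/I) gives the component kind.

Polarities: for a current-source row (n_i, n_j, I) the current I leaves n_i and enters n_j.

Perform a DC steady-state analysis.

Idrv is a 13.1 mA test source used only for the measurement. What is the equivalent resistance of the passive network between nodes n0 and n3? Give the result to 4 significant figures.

R_eq = 840.6 Ω

Element admittances at DC:
  Y(R1) = 0.0006135 S between n0,n3
  Y(R2) = 0.02532 S between n2,n4
  Y(R3) = 0.1248 S between n4,n2
  Y(R4) = 0.004484 S between n4,n0
  Y(R5) = 0.002045 S between n4,n2
  Y(R6) = 0.0006452 S between n0,n1
  Y(R7) = 0.001876 S between n1,n0
  Y(R8) = 0.001949 S between n4,n2
  Y(R9) = 0.1996 S between n2,n4
  Y(R10) = 0.0006623 S between n3,n2
  Idrv: injects 0.0131 A into n3 (from n0)
Assemble and solve the 4×4 MNA system:
  V(n1)=0.000  V(n2)=1.433  V(n3)=11.01  V(n4)=1.415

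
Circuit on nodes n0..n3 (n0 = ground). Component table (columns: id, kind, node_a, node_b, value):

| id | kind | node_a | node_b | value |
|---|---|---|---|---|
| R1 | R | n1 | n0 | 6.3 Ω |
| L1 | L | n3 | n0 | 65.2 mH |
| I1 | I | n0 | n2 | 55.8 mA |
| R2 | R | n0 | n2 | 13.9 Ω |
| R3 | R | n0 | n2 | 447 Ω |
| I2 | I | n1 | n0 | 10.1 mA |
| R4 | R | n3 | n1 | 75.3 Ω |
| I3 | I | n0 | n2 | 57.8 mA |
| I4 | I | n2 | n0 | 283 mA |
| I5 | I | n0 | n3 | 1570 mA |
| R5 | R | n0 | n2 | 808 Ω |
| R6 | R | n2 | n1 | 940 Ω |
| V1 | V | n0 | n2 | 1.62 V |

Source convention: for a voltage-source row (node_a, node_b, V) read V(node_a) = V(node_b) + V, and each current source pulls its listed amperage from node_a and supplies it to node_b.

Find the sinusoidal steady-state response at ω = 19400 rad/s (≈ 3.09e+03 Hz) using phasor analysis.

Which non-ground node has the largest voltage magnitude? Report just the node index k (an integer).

MNA unknowns: 3 node voltages V₁..V_3 plus 1 source current (V1)
R1: Y=0.1587+0.000j on G[1,0]
L1: Y=0.000-0.0007906j on G[3,0]
I1: z[0]−=0.0558, z[2]+=0.0558
R2: Y=0.07194+0.000j on G[0,2]
R3: Y=0.002237+0.000j on G[0,2]
I2: z[1]−=0.0101, z[0]+=0.0101
R4: Y=0.01328+0.000j on G[3,1]
I3: z[0]−=0.0578, z[2]+=0.0578
I4: z[2]−=0.283, z[0]+=0.283
I5: z[0]−=1.57, z[3]+=1.57
R5: Y=0.001238+0.000j on G[0,2]
R6: Y=0.001064+0.000j on G[2,1]
V1: row V0−V2=1.62, i_V1 at 0,2
solve → V1=9.711+0.6305j, V2=-1.620+0.000j, V3=127.4+8.217j
aux → i_V1=0.03517-0.0006708j

3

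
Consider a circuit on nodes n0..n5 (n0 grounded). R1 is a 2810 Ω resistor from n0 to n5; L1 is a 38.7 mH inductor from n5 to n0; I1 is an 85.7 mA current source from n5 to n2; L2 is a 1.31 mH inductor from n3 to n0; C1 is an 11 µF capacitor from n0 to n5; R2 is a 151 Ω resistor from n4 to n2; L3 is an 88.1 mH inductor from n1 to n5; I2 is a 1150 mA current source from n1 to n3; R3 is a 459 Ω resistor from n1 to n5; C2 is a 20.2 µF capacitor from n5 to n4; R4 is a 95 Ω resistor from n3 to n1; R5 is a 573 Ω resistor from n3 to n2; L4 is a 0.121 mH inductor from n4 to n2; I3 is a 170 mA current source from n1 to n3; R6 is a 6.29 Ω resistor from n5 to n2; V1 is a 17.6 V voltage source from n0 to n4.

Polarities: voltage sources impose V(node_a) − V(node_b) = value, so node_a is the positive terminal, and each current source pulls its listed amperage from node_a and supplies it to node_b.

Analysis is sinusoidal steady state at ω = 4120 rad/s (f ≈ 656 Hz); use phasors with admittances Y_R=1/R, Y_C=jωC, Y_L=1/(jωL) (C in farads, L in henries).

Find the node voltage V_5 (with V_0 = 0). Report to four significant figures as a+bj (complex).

-16.36+4.725j V

MNA unknowns: 5 node voltages V₁..V_5 plus 1 source current (V1)
R1: Y=0.0003559+0.000j on G[0,5]
L1: Y=0.000-0.006272j on G[5,0]
I1: z[5]−=0.0857, z[2]+=0.0857
L2: Y=0.000-0.1853j on G[3,0]
C1: Y=0.000+0.04532j on G[0,5]
R2: Y=0.006623+0.000j on G[4,2]
L3: Y=0.000-0.002755j on G[1,5]
I2: z[1]−=1.15, z[3]+=1.15
R3: Y=0.002179+0.000j on G[1,5]
C2: Y=0.000+0.08322j on G[5,4]
R4: Y=0.01053+0.000j on G[3,1]
R5: Y=0.001745+0.000j on G[3,2]
L4: Y=0.000-2.006j on G[4,2]
I3: z[1]−=0.17, z[3]+=0.17
R6: Y=0.1590+0.000j on G[5,2]
V1: row V0−V4=17.6, i_V1 at 0,4
solve → V1=-101.2-16.65j, V2=-17.96+0.1871j, V3=1.019+1.137j, V4=-17.60+0.000j, V5=-16.36+4.725j
aux → i_V1=0.02033-0.8261j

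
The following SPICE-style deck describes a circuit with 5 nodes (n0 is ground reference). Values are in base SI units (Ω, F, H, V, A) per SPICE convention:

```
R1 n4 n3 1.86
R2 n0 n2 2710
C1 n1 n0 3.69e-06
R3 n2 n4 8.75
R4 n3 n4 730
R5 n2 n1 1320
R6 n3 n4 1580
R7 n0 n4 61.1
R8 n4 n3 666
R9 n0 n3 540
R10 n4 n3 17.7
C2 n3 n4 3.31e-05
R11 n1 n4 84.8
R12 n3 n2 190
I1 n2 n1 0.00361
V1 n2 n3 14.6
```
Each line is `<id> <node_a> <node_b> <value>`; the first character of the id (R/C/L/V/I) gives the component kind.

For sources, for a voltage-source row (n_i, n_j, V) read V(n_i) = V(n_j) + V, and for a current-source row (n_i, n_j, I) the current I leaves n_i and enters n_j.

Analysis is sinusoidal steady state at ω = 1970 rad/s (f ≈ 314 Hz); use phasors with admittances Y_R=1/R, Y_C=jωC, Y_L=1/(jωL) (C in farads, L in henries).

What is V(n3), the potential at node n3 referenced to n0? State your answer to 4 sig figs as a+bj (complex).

MNA unknowns: 4 node voltages V₁..V_4 plus 1 source current (V1)
R1: Y=0.5376+0.000j on G[4,3]
R2: Y=0.0003690+0.000j on G[0,2]
C1: Y=0.000+0.007269j on G[1,0]
R3: Y=0.1143+0.000j on G[2,4]
R4: Y=0.001370+0.000j on G[3,4]
R5: Y=0.0007576+0.000j on G[2,1]
R6: Y=0.0006329+0.000j on G[3,4]
R7: Y=0.01637+0.000j on G[0,4]
R8: Y=0.001502+0.000j on G[4,3]
R9: Y=0.001852+0.000j on G[0,3]
R10: Y=0.05650+0.000j on G[4,3]
C2: Y=0.000+0.06521j on G[3,4]
R11: Y=0.01179+0.000j on G[1,4]
R12: Y=0.005263+0.000j on G[3,2]
I1: z[2]−=0.00361, z[1]+=0.00361
V1: row V2−V3=14.6, i_V1 at 2,3
solve → V1=0.5178-0.5150j, V2=12.05-0.01411j, V3=-2.553-0.01411j, V4=-0.2116-0.2281j
aux → i_V1=-1.495-0.02482j

-2.553-0.01411j V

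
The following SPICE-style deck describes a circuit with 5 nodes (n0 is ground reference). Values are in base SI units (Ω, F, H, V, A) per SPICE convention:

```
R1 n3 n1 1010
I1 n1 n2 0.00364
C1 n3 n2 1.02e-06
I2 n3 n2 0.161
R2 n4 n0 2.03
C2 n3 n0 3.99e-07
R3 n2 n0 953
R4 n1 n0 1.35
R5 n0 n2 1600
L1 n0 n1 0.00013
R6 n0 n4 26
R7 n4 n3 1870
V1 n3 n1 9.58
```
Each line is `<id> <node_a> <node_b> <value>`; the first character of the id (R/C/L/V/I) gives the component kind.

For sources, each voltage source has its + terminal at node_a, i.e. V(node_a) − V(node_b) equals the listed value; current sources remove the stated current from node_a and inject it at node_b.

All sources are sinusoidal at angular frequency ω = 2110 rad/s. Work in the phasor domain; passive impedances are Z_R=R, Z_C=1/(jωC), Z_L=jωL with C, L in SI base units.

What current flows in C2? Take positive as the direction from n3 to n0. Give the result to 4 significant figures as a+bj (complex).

1.423e-05+0.008048j A

Element admittances at ω=2110 rad/s:
  Y(R1) = 0.0009901+0.000j S between n3,n1
  I1: injects 0.00364 A into n2 (from n1)
  Y(C1) = 0.000+0.002152j S between n3,n2
  I2: injects 0.161 A into n2 (from n3)
  Y(R2) = 0.4926+0.000j S between n4,n0
  Y(C2) = 0.000+0.0008419j S between n3,n0
  Y(R3) = 0.001049+0.000j S between n2,n0
  Y(R4) = 0.7407+0.000j S between n1,n0
  Y(R5) = 0.0006250+0.000j S between n0,n2
  Y(L1) = 0.000-3.646j S between n0,n1
  Y(R6) = 0.03846+0.000j S between n0,n4
  Y(R7) = 0.0005348+0.000j S between n4,n3
  V1: constraint V(n3)−V(n1) = 9.58
Assemble and solve the 5×5 MNA system:
  V(n1)=-0.02099-0.01690j  V(n2)=43.04-43.03j  V(n3)=9.559-0.01690j  V(n4)=0.009616-1.700e-05j
  i(V1)=-0.08302+0.06401j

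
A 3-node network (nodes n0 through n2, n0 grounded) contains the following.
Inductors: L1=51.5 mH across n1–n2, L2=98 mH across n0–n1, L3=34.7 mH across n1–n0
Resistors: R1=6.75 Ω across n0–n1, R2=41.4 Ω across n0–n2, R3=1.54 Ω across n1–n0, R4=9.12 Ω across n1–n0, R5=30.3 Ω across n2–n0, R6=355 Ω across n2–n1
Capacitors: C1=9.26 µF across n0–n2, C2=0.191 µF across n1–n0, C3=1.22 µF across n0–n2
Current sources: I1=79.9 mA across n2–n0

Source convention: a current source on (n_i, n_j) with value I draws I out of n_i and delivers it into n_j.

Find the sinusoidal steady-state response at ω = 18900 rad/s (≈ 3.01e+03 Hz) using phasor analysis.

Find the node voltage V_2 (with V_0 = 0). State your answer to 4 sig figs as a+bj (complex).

MNA unknowns: 2 node voltages V₁..V_2
L1: Y=0.000-0.001027j on G[1,2]
R1: Y=0.1481+0.000j on G[0,1]
L2: Y=0.000-0.0005399j on G[0,1]
C1: Y=0.000+0.1750j on G[0,2]
R2: Y=0.02415+0.000j on G[0,2]
L3: Y=0.000-0.001525j on G[1,0]
C2: Y=0.000+0.003610j on G[1,0]
C3: Y=0.000+0.02306j on G[0,2]
R3: Y=0.6494+0.000j on G[1,0]
R4: Y=0.1096+0.000j on G[1,0]
R5: Y=0.03300+0.000j on G[2,0]
R6: Y=0.002817+0.000j on G[2,1]
I1: z[2]−=0.0799, z[0]+=0.0799
solve → V1=7.011e-05+0.001276j, V2=-0.1129+0.3711j

-0.1129+0.3711j V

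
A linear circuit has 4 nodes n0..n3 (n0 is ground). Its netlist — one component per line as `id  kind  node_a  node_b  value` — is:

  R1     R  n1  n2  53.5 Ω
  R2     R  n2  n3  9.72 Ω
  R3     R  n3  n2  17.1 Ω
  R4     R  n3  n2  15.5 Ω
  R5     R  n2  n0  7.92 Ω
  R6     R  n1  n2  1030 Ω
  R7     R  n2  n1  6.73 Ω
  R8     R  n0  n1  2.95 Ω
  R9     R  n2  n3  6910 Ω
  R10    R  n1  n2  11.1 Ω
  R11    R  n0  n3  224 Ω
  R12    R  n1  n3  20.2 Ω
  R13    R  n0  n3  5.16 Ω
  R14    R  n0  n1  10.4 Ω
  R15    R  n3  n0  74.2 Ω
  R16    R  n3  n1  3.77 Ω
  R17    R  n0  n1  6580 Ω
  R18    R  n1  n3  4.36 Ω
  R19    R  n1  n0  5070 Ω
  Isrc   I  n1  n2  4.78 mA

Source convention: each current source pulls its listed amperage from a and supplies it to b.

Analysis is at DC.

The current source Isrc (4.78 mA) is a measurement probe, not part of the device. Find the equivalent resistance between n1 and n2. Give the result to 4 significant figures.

R_eq = 1.936 Ω

MNA unknowns: 3 node voltages V₁..V_3
R1: Y=0.01869 on G[1,2]
R2: Y=0.1029 on G[2,3]
R3: Y=0.05848 on G[3,2]
R4: Y=0.06452 on G[3,2]
R5: Y=0.1263 on G[2,0]
R6: Y=0.0009709 on G[1,2]
R7: Y=0.1486 on G[2,1]
R8: Y=0.3390 on G[0,1]
R9: Y=0.0001447 on G[2,3]
R10: Y=0.09009 on G[1,2]
R11: Y=0.004464 on G[0,3]
R12: Y=0.04950 on G[1,3]
R13: Y=0.1938 on G[0,3]
R14: Y=0.09615 on G[0,1]
R15: Y=0.01348 on G[3,0]
R16: Y=0.2653 on G[3,1]
R17: Y=0.0001520 on G[0,1]
R18: Y=0.2294 on G[1,3]
R19: Y=0.0001972 on G[1,0]
Isrc: z[1]−=0.00478, z[2]+=0.00478
solve → V1=-0.002225, V2=0.007029, V3=0.0003850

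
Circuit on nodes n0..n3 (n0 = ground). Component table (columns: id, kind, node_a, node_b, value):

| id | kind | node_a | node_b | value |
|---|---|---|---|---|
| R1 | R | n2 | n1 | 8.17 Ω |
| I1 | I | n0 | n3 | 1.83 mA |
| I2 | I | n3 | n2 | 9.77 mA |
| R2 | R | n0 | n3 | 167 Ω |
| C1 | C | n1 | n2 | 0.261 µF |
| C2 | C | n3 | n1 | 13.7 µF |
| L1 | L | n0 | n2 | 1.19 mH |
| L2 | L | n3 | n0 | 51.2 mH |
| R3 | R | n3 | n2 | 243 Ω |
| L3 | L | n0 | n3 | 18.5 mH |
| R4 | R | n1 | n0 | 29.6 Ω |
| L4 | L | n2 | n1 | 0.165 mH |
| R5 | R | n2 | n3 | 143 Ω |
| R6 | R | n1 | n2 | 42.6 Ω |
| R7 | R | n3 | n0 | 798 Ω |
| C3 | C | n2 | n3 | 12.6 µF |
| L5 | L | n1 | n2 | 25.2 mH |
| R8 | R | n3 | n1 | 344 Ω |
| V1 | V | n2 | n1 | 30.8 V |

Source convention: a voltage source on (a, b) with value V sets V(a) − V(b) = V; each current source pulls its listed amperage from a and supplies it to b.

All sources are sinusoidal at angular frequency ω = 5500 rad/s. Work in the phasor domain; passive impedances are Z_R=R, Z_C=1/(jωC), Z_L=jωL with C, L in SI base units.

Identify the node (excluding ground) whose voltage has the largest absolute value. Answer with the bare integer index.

Apply KCL at each of the 3 non-ground nodes and solve the resulting linear system.
Node n1: branches {R1, C1, C2, R4, L4, R6, L5, R8, V1} → V_1 = -27.86+6.414j
Node n2: branches {R1, I2, C1, L1, R3, L4, R5, R6, C3, L5, V1} → V_2 = 2.939+6.414j
Node n3: branches {I1, I2, R2, C2, L2, R3, L3, R5, R7, C3, R8} → V_3 = -14.59+5.135j
Source currents: i(V1)=-5.569+33.34j

1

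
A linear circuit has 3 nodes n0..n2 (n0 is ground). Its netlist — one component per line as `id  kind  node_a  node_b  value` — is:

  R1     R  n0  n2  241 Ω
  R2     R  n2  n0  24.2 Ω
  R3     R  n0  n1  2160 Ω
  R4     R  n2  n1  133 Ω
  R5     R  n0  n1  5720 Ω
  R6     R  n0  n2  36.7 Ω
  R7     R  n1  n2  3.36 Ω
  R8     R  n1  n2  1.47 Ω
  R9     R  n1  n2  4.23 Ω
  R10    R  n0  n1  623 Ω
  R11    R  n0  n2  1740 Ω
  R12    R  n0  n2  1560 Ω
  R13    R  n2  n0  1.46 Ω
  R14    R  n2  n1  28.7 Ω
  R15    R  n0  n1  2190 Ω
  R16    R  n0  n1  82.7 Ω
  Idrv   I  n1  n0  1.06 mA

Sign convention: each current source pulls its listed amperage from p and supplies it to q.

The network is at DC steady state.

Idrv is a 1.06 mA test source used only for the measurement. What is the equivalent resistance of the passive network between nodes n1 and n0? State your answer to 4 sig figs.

Element admittances at DC:
  Y(R1) = 0.004149 S between n0,n2
  Y(R2) = 0.04132 S between n2,n0
  Y(R3) = 0.0004630 S between n0,n1
  Y(R4) = 0.007519 S between n2,n1
  Y(R5) = 0.0001748 S between n0,n1
  Y(R6) = 0.02725 S between n0,n2
  Y(R7) = 0.2976 S between n1,n2
  Y(R8) = 0.6803 S between n1,n2
  Y(R9) = 0.2364 S between n1,n2
  Y(R10) = 0.001605 S between n0,n1
  Y(R11) = 0.0005747 S between n0,n2
  Y(R12) = 0.0006410 S between n0,n2
  Y(R13) = 0.6849 S between n2,n0
  Y(R14) = 0.03484 S between n2,n1
  Y(R15) = 0.0004566 S between n0,n1
  Y(R16) = 0.01209 S between n0,n1
  Idrv: injects 0.00106 A into n0 (from n1)
Assemble and solve the 2×2 MNA system:
  V(n1)=-0.002172  V(n2)=-0.001354

R_eq = 2.049 Ω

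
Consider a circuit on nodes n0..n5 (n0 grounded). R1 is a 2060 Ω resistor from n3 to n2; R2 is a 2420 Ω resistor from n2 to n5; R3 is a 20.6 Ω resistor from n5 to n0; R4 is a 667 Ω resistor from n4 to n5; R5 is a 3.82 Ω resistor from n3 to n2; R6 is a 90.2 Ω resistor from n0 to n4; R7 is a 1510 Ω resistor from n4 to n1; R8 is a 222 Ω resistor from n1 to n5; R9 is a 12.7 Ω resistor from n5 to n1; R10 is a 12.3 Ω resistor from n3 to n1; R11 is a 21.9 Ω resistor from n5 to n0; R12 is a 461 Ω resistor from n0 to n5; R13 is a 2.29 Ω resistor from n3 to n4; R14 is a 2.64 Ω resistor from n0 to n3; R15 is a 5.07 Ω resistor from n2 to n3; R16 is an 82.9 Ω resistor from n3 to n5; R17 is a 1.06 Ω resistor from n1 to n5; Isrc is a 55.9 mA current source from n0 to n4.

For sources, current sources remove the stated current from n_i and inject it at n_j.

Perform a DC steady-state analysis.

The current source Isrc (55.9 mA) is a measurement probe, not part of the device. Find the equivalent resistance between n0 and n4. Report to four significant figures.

Element admittances at DC:
  Y(R1) = 0.0004854 S between n3,n2
  Y(R2) = 0.0004132 S between n2,n5
  Y(R3) = 0.04854 S between n5,n0
  Y(R4) = 0.001499 S between n4,n5
  Y(R5) = 0.2618 S between n3,n2
  Y(R6) = 0.01109 S between n0,n4
  Y(R7) = 0.0006623 S between n4,n1
  Y(R8) = 0.004505 S between n1,n5
  Y(R9) = 0.07874 S between n5,n1
  Y(R10) = 0.08130 S between n3,n1
  Y(R11) = 0.04566 S between n5,n0
  Y(R12) = 0.002169 S between n0,n5
  Y(R13) = 0.4367 S between n3,n4
  Y(R14) = 0.3788 S between n0,n3
  Y(R15) = 0.1972 S between n2,n3
  Y(R16) = 0.01206 S between n3,n5
  Y(R17) = 0.9434 S between n1,n5
  Isrc: injects 0.0559 A into n4 (from n0)
Assemble and solve the 5×5 MNA system:
  V(n1)=0.06630  V(n2)=0.1247  V(n3)=0.1247  V(n4)=0.2456  V(n5)=0.06156

R_eq = 4.394 Ω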